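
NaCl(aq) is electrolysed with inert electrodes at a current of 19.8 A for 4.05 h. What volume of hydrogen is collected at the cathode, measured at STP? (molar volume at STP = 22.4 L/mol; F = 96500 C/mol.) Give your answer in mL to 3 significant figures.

Q = 19.8 A × 14580 s = 2.887×10^5 C
n(e⁻) = Q/F = 2.887×10^5/96500 = 2.992 mol
2H⁺ + 2e⁻ → H₂, so n(H₂) = 2.992 / 2 = 1.496 mol
V = 1.496 × 22.4 = 33.51 L
= 33500 mL

33500 mL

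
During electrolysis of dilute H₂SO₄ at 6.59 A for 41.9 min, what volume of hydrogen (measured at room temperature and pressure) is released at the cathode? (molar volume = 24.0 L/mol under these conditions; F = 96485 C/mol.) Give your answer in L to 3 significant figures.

Q = It = 6.59 × 2514 = 16570 C
n(e⁻) = 16570 / 96485 = 0.1717 mol
2H⁺ + 2e⁻ → H₂, so n(H₂) = 0.1717 / 2 = 0.08585 mol
V = 0.08585 × 24.0 = 2.060 L

2.06 L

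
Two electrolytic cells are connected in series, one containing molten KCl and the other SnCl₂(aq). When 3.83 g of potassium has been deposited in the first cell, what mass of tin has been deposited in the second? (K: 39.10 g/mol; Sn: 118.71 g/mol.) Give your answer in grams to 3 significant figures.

n(K) = 3.83 / 39.10 = 0.09795 mol
K⁺ + e⁻ → K, so n(e⁻) = 0.09795 mol
Since the cells are in series, n(e⁻) in the Sn cell is also 0.09795 mol.
Sn²⁺ + 2e⁻ → Sn, so n(Sn) = 0.09795 / 2 = 0.04898 mol
m(Sn) = 0.04898 × 118.71 = 5.81 g

5.81 g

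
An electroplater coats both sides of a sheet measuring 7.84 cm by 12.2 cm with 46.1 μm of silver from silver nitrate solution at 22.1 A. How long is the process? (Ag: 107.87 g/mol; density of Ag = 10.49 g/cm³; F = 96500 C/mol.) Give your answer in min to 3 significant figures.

Plated area = 2 × 7.84 × 12.2 = 191.3 cm²
Volume = 191.3 × 46.1×10⁻⁴ cm = 0.8819 cm³
m(Ag) = 0.8819 × 10.49 = 9.251 g
n(Ag) = 9.251 / 107.87 = 0.08576 mol; n(e⁻) = 0.08576 mol
Q = 0.08576 × 96500 = 8276 C
t = 8276 / 22.1 = 374.5 s = 6.24 min

6.24 min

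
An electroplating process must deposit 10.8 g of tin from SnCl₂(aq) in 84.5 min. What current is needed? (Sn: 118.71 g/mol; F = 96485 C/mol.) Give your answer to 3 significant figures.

3.46 A

n(Sn) = 10.8 / 118.71 = 0.09098 mol
Sn²⁺ + 2e⁻ → Sn, so n(e⁻) = 2 × 0.09098 = 0.1820 mol
Q = 0.1820 × 96485 = 17560 C
I = Q / t = 17560 / 5070 s = 3.46 A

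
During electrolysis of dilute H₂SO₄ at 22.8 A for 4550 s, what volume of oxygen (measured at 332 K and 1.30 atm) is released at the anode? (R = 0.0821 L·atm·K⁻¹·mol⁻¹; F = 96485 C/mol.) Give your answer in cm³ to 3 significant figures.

Q = 22.8 A × 4550 s = 1.037×10^5 C
n(e⁻) = 1.037×10^5 / 96485 = 1.075 mol
2H₂O → O₂ + 4H⁺ + 4e⁻, so n(O₂) = 1.075 / 4 = 0.2688 mol
V = nRT/P = 0.2688 × 0.0821 × 332 / 1.30 = 5.636 L
= 5640 cm³

5640 cm³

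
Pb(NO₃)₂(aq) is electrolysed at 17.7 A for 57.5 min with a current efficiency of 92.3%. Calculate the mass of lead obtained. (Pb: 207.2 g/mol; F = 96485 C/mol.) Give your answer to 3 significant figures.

Q = 17.7 × 3450 = 61070 C
n(e⁻) = 61070 / 96485 = 0.6329 mol
Pb²⁺ + 2e⁻ → Pb, so theoretical m(Pb) = 0.3165 × 207.2 = 65.58 g
Actual mass = 92.3% × 65.58 = 60.5 g

60.5 g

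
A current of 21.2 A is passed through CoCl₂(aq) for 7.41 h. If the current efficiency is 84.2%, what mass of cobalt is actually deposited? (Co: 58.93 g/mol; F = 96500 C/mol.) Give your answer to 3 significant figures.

145 g

Q = 21.2 × 26676 = 5.655×10^5 C
n(e⁻) = 5.655×10^5 / 96500 = 5.860 mol
Co²⁺ + 2e⁻ → Co, so theoretical m(Co) = 2.930 × 58.93 = 172.7 g
Actual mass = 84.2% × 172.7 = 145 g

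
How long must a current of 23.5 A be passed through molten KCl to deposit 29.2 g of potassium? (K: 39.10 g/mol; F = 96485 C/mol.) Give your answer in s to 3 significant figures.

n(K) = 29.2 / 39.10 = 0.7468 mol
K⁺ + e⁻ → K, so n(e⁻) = 0.7468 mol
Q = 0.7468 × 96485 = 72050 C
t = Q / I = 72050 / 23.5 = 3066 s

3070 s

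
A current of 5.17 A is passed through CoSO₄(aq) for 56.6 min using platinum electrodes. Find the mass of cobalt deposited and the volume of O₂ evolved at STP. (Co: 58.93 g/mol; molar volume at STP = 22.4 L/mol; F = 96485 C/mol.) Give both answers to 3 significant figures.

5.36 g Co; 1.02 L O₂

Q = 5.17 × 3396 = 17560 C; n(e⁻) = 17560 / 96485 = 0.1820 mol
Cathode: Co²⁺ + 2e⁻ → Co → n(Co) = 0.1820/2 = 0.09100 mol → 5.36 g
Anode: 2H₂O → O₂ + 4H⁺ + 4e⁻ → n(O₂) = 0.1820/4 = 0.04550 mol → 1.02 L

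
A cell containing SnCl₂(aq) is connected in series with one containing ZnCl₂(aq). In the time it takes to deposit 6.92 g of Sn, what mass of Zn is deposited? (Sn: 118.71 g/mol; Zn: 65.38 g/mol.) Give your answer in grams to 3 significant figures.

3.81 g

n(Sn) = 6.92 / 118.71 = 0.05829 mol
Sn²⁺ + 2e⁻ → Sn, so n(e⁻) = 2 × 0.05829 = 0.1166 mol
Since the cells are in series, n(e⁻) in the Zn cell is also 0.1166 mol.
Zn²⁺ + 2e⁻ → Zn, so n(Zn) = 0.1166 / 2 = 0.05830 mol
m(Zn) = 0.05830 × 65.38 = 3.81 g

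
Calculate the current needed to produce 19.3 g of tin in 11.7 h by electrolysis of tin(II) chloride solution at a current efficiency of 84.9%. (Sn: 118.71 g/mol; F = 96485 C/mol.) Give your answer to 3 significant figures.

n(Sn) = 19.3 / 118.71 = 0.1626 mol
Sn²⁺ + 2e⁻ → Sn, so n(e⁻) = 2 × 0.1626 = 0.3252 mol
Q = 0.3252 × 96485 / 0.849 = 36960 C
I = Q / t = 36960 / 42120 s = 0.877 A

0.877 A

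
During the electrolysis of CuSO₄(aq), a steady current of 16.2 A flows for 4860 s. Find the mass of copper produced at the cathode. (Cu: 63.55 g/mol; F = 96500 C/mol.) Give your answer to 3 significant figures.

25.9 g

Charge passed = 16.2 × 4860 = 78730 C
Moles of electrons = 78730 / 96500 = 0.8159 mol
Cu²⁺ + 2e⁻ → Cu, so n(Cu) = 0.8159 / 2 = 0.4080 mol
m = 0.4080 × 63.55 = 25.9 g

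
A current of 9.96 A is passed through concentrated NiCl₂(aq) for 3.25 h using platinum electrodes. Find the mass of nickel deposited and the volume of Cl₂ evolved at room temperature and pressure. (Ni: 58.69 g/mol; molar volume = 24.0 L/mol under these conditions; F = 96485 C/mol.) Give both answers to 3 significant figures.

35.4 g Ni; 14.5 L Cl₂

Q = 9.96 × 11700 = 1.165×10^5 C; n(e⁻) = 1.165×10^5 / 96485 = 1.207 mol
Cathode: Ni²⁺ + 2e⁻ → Ni → n(Ni) = 1.207/2 = 0.6035 mol → 35.4 g
Anode: 2Cl⁻ → Cl₂ + 2e⁻ → n(Cl₂) = 1.207/2 = 0.6035 mol → 14.5 L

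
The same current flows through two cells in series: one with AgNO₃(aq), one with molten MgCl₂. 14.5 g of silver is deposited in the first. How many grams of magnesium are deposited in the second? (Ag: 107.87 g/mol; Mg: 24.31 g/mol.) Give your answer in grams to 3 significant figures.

n(Ag) = 14.5 / 107.87 = 0.1344 mol
Ag⁺ + e⁻ → Ag, so n(e⁻) = 0.1344 mol
The cells are in series, so the same charge (and hence the same n(e⁻) = 0.1344 mol) passes through both.
Mg²⁺ + 2e⁻ → Mg, so n(Mg) = 0.1344 / 2 = 0.06720 mol
m(Mg) = 0.06720 × 24.31 = 1.63 g

1.63 g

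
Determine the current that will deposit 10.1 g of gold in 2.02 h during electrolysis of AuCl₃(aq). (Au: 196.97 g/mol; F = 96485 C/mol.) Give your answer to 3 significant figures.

2.04 A

n(Au) = 10.1 / 196.97 = 0.05128 mol
Au³⁺ + 3e⁻ → Au, so n(e⁻) = 3 × 0.05128 = 0.1538 mol
Q = 0.1538 × 96485 = 14840 C
I = Q / t = 14840 / 7272 s = 2.04 A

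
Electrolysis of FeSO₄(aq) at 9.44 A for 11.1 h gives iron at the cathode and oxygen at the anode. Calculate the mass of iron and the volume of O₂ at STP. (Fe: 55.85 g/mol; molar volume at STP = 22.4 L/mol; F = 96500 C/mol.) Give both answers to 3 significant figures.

Q = 9.44 × 39960 = 3.772×10^5 C; n(e⁻) = 3.772×10^5 / 96500 = 3.909 mol
Cathode: Fe²⁺ + 2e⁻ → Fe → n(Fe) = 3.909/2 = 1.955 mol → 109 g
Anode: 2H₂O → O₂ + 4H⁺ + 4e⁻ → n(O₂) = 3.909/4 = 0.9773 mol → 21.9 L

109 g Fe; 21.9 L O₂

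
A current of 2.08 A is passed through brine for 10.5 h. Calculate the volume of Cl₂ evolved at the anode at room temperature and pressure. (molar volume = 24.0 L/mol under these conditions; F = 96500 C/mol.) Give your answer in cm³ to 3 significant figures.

9780 cm³

Q = 2.08 A × 37800 s = 78620 C
Moles of electrons = 78620 / 96500 = 0.8147 mol
2Cl⁻ → Cl₂ + 2e⁻, so n(Cl₂) = 0.8147 / 2 = 0.4074 mol
V = 0.4074 × 24.0 = 9.778 L
= 9780 cm³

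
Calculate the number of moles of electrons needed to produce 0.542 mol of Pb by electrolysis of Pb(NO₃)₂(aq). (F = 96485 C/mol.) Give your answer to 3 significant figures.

Pb²⁺ + 2e⁻ → Pb, so n(e⁻) = 2 × 0.542 = 1.084 mol

1.08 mol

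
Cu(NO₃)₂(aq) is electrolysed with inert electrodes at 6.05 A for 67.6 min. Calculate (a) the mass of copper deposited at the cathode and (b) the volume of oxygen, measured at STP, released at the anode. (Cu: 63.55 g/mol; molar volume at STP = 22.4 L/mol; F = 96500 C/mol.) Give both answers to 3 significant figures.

Q = 6.05 × 4056 = 24540 C; n(e⁻) = 24540 / 96500 = 0.2543 mol
Cathode: Cu²⁺ + 2e⁻ → Cu → n(Cu) = 0.2543/2 = 0.1272 mol → 8.08 g
Anode: 2H₂O → O₂ + 4H⁺ + 4e⁻ → n(O₂) = 0.2543/4 = 0.06358 mol → 1.42 L

8.08 g Cu; 1.42 L O₂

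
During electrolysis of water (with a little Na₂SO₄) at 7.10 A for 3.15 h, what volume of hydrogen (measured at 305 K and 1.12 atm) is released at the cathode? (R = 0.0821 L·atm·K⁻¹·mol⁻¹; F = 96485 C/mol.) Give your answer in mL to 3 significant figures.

9330 mL

Q = It = 7.10 × 11340 = 80510 C
n(e⁻) = Q/F = 80510/96485 = 0.8344 mol
2H⁺ + 2e⁻ → H₂, so n(H₂) = 0.8344 / 2 = 0.4172 mol
V = nRT/P = 0.4172 × 0.0821 × 305 / 1.12 = 9.328 L
= 9330 mL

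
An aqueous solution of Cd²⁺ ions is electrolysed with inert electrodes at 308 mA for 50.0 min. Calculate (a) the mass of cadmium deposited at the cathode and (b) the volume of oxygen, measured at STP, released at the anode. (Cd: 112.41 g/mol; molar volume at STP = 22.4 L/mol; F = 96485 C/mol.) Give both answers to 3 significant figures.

Q = 0.308 × 3000 = 924.0 C; n(e⁻) = 924.0 / 96485 = 0.009577 mol
Cathode: Cd²⁺ + 2e⁻ → Cd → n(Cd) = 0.009577/2 = 0.004789 mol → 0.538 g
Anode: 2H₂O → O₂ + 4H⁺ + 4e⁻ → n(O₂) = 0.009577/4 = 0.002394 mol → 0.0536 L

0.538 g Cd; 0.0536 L O₂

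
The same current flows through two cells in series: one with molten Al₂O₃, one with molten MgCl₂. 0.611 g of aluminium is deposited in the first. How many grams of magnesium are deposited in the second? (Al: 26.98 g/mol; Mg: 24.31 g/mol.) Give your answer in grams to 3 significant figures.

0.826 g

n(Al) = 0.611 / 26.98 = 0.02265 mol
Al³⁺ + 3e⁻ → Al, so n(e⁻) = 3 × 0.02265 = 0.06795 mol
The cells are in series, so the same charge (and hence the same n(e⁻) = 0.06795 mol) passes through both.
Mg²⁺ + 2e⁻ → Mg, so n(Mg) = 0.06795 / 2 = 0.03398 mol
m(Mg) = 0.03398 × 24.31 = 0.826 g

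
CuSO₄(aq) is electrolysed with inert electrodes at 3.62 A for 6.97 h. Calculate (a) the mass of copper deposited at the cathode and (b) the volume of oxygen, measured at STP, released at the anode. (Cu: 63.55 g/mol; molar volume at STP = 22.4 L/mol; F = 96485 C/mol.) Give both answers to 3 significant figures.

Q = 3.62 × 25092 = 90830 C; n(e⁻) = 90830 / 96485 = 0.9414 mol
Cathode: Cu²⁺ + 2e⁻ → Cu → n(Cu) = 0.9414/2 = 0.4707 mol → 29.9 g
Anode: 2H₂O → O₂ + 4H⁺ + 4e⁻ → n(O₂) = 0.9414/4 = 0.2354 mol → 5.27 L

29.9 g Cu; 5.27 L O₂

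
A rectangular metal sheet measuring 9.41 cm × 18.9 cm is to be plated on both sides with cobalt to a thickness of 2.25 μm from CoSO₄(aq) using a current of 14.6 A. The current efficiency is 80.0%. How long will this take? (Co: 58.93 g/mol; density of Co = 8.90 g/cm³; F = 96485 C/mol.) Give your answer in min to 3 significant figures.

Plated area = 2 × 9.41 × 18.9 = 355.7 cm²
Volume = 355.7 × 2.25×10⁻⁴ cm = 0.08003 cm³
m(Co) = 0.08003 × 8.90 = 0.7123 g
n(Co) = 0.7123 / 58.93 = 0.01209 mol; n(e⁻) = 2 × 0.01209 = 0.02418 mol
Q = 0.02418 × 96485 / 0.800 = 2916 C
t = 2916 / 14.6 = 199.7 s = 3.33 min

3.33 min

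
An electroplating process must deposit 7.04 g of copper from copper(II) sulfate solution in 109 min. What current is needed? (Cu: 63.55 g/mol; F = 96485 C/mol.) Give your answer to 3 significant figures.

n(Cu) = 7.04 / 63.55 = 0.1108 mol
Cu²⁺ + 2e⁻ → Cu, so n(e⁻) = 2 × 0.1108 = 0.2216 mol
Q = 0.2216 × 96485 = 21380 C
I = Q / t = 21380 / 6540 s = 3.27 A

3.27 A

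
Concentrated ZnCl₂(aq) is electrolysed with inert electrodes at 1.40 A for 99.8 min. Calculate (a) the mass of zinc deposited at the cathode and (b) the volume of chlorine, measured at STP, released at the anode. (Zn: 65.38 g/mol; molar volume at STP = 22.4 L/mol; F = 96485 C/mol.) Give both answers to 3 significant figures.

2.84 g Zn; 0.973 L Cl₂

Q = 1.40 × 5988 = 8383 C; n(e⁻) = 8383 / 96485 = 0.08688 mol
Cathode: Zn²⁺ + 2e⁻ → Zn → n(Zn) = 0.08688/2 = 0.04344 mol → 2.84 g
Anode: 2Cl⁻ → Cl₂ + 2e⁻ → n(Cl₂) = 0.08688/2 = 0.04344 mol → 0.973 L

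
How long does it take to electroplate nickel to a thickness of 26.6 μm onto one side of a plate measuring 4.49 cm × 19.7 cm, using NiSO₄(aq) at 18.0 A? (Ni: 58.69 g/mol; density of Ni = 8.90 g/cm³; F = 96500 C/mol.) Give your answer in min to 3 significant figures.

6.38 min

Plated area = 4.49 × 19.7 = 88.45 cm²
Volume = 88.45 × 26.6×10⁻⁴ cm = 0.2353 cm³
m(Ni) = 0.2353 × 8.90 = 2.094 g
n(Ni) = 2.094 / 58.69 = 0.03568 mol; n(e⁻) = 2 × 0.03568 = 0.07136 mol
Q = 0.07136 × 96500 = 6886 C
t = 6886 / 18.0 = 382.6 s = 6.38 min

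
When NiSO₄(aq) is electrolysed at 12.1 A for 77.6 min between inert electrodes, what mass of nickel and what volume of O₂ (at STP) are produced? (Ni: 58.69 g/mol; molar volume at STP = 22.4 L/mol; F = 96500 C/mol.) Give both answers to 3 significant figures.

17.1 g Ni; 3.27 L O₂

Q = 12.1 × 4656 = 56340 C; n(e⁻) = 56340 / 96500 = 0.5838 mol
Cathode: Ni²⁺ + 2e⁻ → Ni → n(Ni) = 0.5838/2 = 0.2919 mol → 17.1 g
Anode: 2H₂O → O₂ + 4H⁺ + 4e⁻ → n(O₂) = 0.5838/4 = 0.1460 mol → 3.27 L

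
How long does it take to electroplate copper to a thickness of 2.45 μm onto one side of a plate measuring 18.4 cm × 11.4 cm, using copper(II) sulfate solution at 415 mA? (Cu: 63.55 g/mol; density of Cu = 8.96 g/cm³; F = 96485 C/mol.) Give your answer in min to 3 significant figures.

56.2 min

Plated area = 18.4 × 11.4 = 209.8 cm²
Volume = 209.8 × 2.45×10⁻⁴ cm = 0.05140 cm³
m(Cu) = 0.05140 × 8.96 = 0.4605 g
n(Cu) = 0.4605 / 63.55 = 0.007246 mol; n(e⁻) = 2 × 0.007246 = 0.01449 mol
Q = 0.01449 × 96485 = 1398 C
t = 1398 / 0.415 = 3369 s = 56.2 min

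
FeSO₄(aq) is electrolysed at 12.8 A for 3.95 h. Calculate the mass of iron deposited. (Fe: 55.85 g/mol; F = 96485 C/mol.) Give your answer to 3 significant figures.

52.7 g

Q = It = 12.8 × 14220 = 1.820×10^5 C
n(e⁻) = 1.820×10^5 / 96485 = 1.886 mol
Fe²⁺ + 2e⁻ → Fe, so n(Fe) = 1.886 / 2 = 0.9430 mol
m = 0.9430 × 55.85 = 52.7 g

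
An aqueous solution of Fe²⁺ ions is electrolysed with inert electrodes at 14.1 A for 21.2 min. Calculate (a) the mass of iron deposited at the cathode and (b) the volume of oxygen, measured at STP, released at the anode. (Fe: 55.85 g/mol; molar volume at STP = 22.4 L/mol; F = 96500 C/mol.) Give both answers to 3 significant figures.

Q = 14.1 × 1272 = 17940 C; n(e⁻) = 17940 / 96500 = 0.1859 mol
Cathode: Fe²⁺ + 2e⁻ → Fe → n(Fe) = 0.1859/2 = 0.09295 mol → 5.19 g
Anode: 2H₂O → O₂ + 4H⁺ + 4e⁻ → n(O₂) = 0.1859/4 = 0.04648 mol → 1.04 L

5.19 g Fe; 1.04 L O₂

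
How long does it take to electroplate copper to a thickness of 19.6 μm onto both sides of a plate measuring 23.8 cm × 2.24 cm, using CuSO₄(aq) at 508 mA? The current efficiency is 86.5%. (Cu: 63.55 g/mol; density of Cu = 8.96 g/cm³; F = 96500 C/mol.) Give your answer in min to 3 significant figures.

216 min

Plated area = 2 × 23.8 × 2.24 = 106.6 cm²
Volume = 106.6 × 19.6×10⁻⁴ cm = 0.2089 cm³
m(Cu) = 0.2089 × 8.96 = 1.872 g
n(Cu) = 1.872 / 63.55 = 0.02946 mol; n(e⁻) = 2 × 0.02946 = 0.05892 mol
Q = 0.05892 × 96500 / 0.865 = 6573 C
t = 6573 / 0.508 = 12940 s = 216 min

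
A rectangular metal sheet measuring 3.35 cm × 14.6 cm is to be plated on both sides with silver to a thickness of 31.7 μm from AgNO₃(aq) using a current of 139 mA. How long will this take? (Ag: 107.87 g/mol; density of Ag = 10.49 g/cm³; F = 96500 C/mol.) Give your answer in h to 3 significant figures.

Plated area = 2 × 3.35 × 14.6 = 97.82 cm²
Volume = 97.82 × 31.7×10⁻⁴ cm = 0.3101 cm³
m(Ag) = 0.3101 × 10.49 = 3.253 g
n(Ag) = 3.253 / 107.87 = 0.03016 mol; n(e⁻) = 0.03016 mol
Q = 0.03016 × 96500 = 2910 C
t = 2910 / 0.139 = 20940 s = 5.82 h

5.82 h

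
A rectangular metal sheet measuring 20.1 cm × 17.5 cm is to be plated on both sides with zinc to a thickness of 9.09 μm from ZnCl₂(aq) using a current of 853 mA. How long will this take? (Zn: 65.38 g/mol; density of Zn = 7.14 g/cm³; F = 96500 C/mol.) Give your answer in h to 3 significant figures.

Plated area = 2 × 20.1 × 17.5 = 703.5 cm²
Volume = 703.5 × 9.09×10⁻⁴ cm = 0.6395 cm³
m(Zn) = 0.6395 × 7.14 = 4.566 g
n(Zn) = 4.566 / 65.38 = 0.06984 mol; n(e⁻) = 2 × 0.06984 = 0.1397 mol
Q = 0.1397 × 96500 = 13480 C
t = 13480 / 0.853 = 15800 s = 4.39 h

4.39 h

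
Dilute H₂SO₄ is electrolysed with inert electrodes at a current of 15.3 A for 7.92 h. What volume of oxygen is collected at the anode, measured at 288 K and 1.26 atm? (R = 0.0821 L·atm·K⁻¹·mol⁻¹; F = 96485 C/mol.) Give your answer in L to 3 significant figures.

Q = 15.3 A × 28512 s = 4.362×10^5 C
n(e⁻) = 4.362×10^5 / 96485 = 4.521 mol
2H₂O → O₂ + 4H⁺ + 4e⁻, so n(O₂) = 4.521 / 4 = 1.130 mol
V = nRT/P = 1.130 × 0.0821 × 288 / 1.26 = 21.21 L

21.2 L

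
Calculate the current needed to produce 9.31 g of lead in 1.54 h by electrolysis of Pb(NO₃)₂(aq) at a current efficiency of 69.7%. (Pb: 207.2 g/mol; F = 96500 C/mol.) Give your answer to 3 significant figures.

2.24 A

n(Pb) = 9.31 / 207.2 = 0.04493 mol
Pb²⁺ + 2e⁻ → Pb, so n(e⁻) = 2 × 0.04493 = 0.08986 mol
Q = 0.08986 × 96500 / 0.697 = 12440 C
I = Q / t = 12440 / 5544 s = 2.24 A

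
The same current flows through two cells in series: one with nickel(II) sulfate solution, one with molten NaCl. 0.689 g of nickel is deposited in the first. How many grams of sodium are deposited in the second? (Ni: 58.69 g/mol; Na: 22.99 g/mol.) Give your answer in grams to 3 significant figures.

0.540 g

n(Ni) = 0.689 / 58.69 = 0.01174 mol
Ni²⁺ + 2e⁻ → Ni, so n(e⁻) = 2 × 0.01174 = 0.02348 mol
Since the cells are in series, n(e⁻) in the Na cell is also 0.02348 mol.
Na⁺ + e⁻ → Na, so n(Na) = 0.02348 mol
m(Na) = 0.02348 × 22.99 = 0.540 g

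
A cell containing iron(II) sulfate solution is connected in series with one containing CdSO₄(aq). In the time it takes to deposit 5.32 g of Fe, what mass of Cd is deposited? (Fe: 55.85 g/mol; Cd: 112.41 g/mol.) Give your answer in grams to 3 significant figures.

n(Fe) = 5.32 / 55.85 = 0.09526 mol
Fe²⁺ + 2e⁻ → Fe, so n(e⁻) = 2 × 0.09526 = 0.1905 mol
Same current for the same time ⇒ same n(e⁻) = 0.1905 mol in both cells.
Cd²⁺ + 2e⁻ → Cd, so n(Cd) = 0.1905 / 2 = 0.09525 mol
m(Cd) = 0.09525 × 112.41 = 10.7 g

10.7 g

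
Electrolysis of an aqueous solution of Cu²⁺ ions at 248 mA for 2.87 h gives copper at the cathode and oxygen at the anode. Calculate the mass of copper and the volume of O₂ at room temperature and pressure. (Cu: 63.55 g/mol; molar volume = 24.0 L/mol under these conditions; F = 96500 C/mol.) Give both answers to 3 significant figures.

Q = 0.248 × 10332 = 2562 C; n(e⁻) = 2562 / 96500 = 0.02655 mol
Cathode: Cu²⁺ + 2e⁻ → Cu → n(Cu) = 0.02655/2 = 0.01328 mol → 0.844 g
Anode: 2H₂O → O₂ + 4H⁺ + 4e⁻ → n(O₂) = 0.02655/4 = 0.006638 mol → 0.159 L

0.844 g Cu; 0.159 L O₂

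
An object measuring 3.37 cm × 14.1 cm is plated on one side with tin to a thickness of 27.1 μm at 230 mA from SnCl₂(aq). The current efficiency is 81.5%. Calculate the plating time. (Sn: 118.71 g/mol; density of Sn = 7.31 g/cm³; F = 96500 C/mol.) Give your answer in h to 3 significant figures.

2.27 h

Plated area = 3.37 × 14.1 = 47.52 cm²
Volume = 47.52 × 27.1×10⁻⁴ cm = 0.1288 cm³
m(Sn) = 0.1288 × 7.31 = 0.9415 g
n(Sn) = 0.9415 / 118.71 = 0.007931 mol; n(e⁻) = 2 × 0.007931 = 0.01586 mol
Q = 0.01586 × 96500 / 0.815 = 1878 C
t = 1878 / 0.230 = 8165 s = 2.27 h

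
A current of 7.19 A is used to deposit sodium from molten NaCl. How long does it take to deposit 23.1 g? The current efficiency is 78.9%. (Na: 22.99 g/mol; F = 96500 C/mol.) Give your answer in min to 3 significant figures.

n(Na) = 23.1 / 22.99 = 1.005 mol
Na⁺ + e⁻ → Na, so n(e⁻) = 1.005 mol
Q = 1.005 × 96500 / 0.789 = 1.229×10^5 C
t = Q / I = 1.229×10^5 / 7.19 = 17090 s = 285 min

285 min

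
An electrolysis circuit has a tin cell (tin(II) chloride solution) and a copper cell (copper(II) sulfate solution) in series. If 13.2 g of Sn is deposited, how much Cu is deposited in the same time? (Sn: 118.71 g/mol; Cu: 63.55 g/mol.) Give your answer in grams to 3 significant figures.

n(Sn) = 13.2 / 118.71 = 0.1112 mol
Sn²⁺ + 2e⁻ → Sn, so n(e⁻) = 2 × 0.1112 = 0.2224 mol
The cells are in series, so the same charge (and hence the same n(e⁻) = 0.2224 mol) passes through both.
Cu²⁺ + 2e⁻ → Cu, so n(Cu) = 0.2224 / 2 = 0.1112 mol
m(Cu) = 0.1112 × 63.55 = 7.07 g

7.07 g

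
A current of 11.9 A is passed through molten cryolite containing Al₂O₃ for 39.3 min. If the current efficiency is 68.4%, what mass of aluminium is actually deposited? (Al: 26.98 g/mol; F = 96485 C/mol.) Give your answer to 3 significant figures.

1.79 g

Q = 11.9 × 2358 = 28060 C
n(e⁻) = 28060 / 96485 = 0.2908 mol
Al³⁺ + 3e⁻ → Al, so theoretical m(Al) = 0.09693 × 26.98 = 2.615 g
Actual mass = 68.4% × 2.615 = 1.79 g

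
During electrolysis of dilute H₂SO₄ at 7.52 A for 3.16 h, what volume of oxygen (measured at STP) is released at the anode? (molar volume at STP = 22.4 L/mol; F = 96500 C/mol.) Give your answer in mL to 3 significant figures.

Q = 7.52 A × 11376 s = 85550 C
n(e⁻) = Q/F = 85550/96500 = 0.8865 mol
2H₂O → O₂ + 4H⁺ + 4e⁻, so n(O₂) = 0.8865 / 4 = 0.2216 mol
V = 0.2216 × 22.4 = 4.964 L
= 4960 mL

4960 mL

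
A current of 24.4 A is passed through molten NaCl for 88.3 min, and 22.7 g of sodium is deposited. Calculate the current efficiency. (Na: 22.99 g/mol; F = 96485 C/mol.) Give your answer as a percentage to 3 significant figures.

73.7%

Q = 24.4 × 5298 = 1.293×10^5 C
n(e⁻) = 1.293×10^5 / 96485 = 1.340 mol
Na⁺ + e⁻ → Na, so theoretical n(Na) = 1.340 mol → 30.81 g
Efficiency = 22.7 / 30.81 = 0.7368 = 73.7%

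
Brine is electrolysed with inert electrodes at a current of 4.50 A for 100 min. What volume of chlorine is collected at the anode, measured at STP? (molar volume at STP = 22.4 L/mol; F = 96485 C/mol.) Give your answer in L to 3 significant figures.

3.13 L

Q = It = 4.50 × 6000 = 27000 C
n(e⁻) = Q/F = 27000/96485 = 0.2798 mol
2Cl⁻ → Cl₂ + 2e⁻, so n(Cl₂) = 0.2798 / 2 = 0.1399 mol
V = 0.1399 × 22.4 = 3.134 L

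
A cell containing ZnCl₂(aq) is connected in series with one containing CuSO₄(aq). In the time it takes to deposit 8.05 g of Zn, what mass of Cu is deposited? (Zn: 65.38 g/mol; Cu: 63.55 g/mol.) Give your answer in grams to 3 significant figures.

7.82 g

n(Zn) = 8.05 / 65.38 = 0.1231 mol
Zn²⁺ + 2e⁻ → Zn, so n(e⁻) = 2 × 0.1231 = 0.2462 mol
The cells are in series, so the same charge (and hence the same n(e⁻) = 0.2462 mol) passes through both.
Cu²⁺ + 2e⁻ → Cu, so n(Cu) = 0.2462 / 2 = 0.1231 mol
m(Cu) = 0.1231 × 63.55 = 7.82 g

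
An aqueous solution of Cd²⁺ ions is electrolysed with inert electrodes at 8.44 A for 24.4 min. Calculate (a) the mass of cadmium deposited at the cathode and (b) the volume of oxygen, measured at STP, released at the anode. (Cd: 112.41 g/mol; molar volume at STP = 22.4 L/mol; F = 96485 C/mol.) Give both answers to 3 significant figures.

7.20 g Cd; 0.717 L O₂

Q = 8.44 × 1464 = 12360 C; n(e⁻) = 12360 / 96485 = 0.1281 mol
Cathode: Cd²⁺ + 2e⁻ → Cd → n(Cd) = 0.1281/2 = 0.06405 mol → 7.20 g
Anode: 2H₂O → O₂ + 4H⁺ + 4e⁻ → n(O₂) = 0.1281/4 = 0.03203 mol → 0.717 L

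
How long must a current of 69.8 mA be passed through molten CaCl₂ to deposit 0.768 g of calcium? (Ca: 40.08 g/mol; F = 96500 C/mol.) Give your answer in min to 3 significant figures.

883 min

n(Ca) = 0.768 / 40.08 = 0.01916 mol
Ca²⁺ + 2e⁻ → Ca, so n(e⁻) = 2 × 0.01916 = 0.03832 mol
Q = 0.03832 × 96500 = 3698 C
t = Q / I = 3698 / 0.0698 = 52980 s = 883 min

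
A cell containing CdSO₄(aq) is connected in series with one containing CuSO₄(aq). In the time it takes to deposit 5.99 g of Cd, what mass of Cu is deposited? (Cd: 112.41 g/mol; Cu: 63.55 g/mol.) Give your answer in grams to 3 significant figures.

3.39 g

n(Cd) = 5.99 / 112.41 = 0.05329 mol
Cd²⁺ + 2e⁻ → Cd, so n(e⁻) = 2 × 0.05329 = 0.1066 mol
Since the cells are in series, n(e⁻) in the Cu cell is also 0.1066 mol.
Cu²⁺ + 2e⁻ → Cu, so n(Cu) = 0.1066 / 2 = 0.05330 mol
m(Cu) = 0.05330 × 63.55 = 3.39 g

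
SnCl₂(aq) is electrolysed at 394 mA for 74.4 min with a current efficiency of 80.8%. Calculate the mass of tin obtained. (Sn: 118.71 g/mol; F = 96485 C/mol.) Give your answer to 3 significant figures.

Q = 0.394 × 4464 = 1759 C
n(e⁻) = 1759 / 96485 = 0.01823 mol
Sn²⁺ + 2e⁻ → Sn, so theoretical m(Sn) = 0.009115 × 118.71 = 1.082 g
Actual mass = 80.8% × 1.082 = 0.874 g

0.874 g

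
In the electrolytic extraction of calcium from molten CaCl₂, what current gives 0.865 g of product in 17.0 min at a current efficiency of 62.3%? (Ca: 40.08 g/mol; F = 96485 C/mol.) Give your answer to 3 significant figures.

6.55 A

n(Ca) = 0.865 / 40.08 = 0.02158 mol
Ca²⁺ + 2e⁻ → Ca, so n(e⁻) = 2 × 0.02158 = 0.04316 mol
Q = 0.04316 × 96485 / 0.623 = 6684 C
I = Q / t = 6684 / 1020 s = 6.55 A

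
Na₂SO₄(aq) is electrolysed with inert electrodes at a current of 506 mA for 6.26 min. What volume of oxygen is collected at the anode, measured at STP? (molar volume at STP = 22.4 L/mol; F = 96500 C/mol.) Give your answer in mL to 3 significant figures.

11.0 mL

Q = It = 0.506 × 375.6 = 190.1 C
n(e⁻) = 190.1 / 96500 = 0.001970 mol
2H₂O → O₂ + 4H⁺ + 4e⁻, so n(O₂) = 0.001970 / 4 = 4.925×10^-4 mol
V = 4.925×10^-4 × 22.4 = 0.01103 L
= 11.0 mL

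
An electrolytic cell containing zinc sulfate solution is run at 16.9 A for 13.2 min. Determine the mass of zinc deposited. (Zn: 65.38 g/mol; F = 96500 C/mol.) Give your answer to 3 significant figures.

Charge passed = 16.9 × 792 = 13380 C
n(e⁻) = 13380 / 96500 = 0.1387 mol
Zn²⁺ + 2e⁻ → Zn, so n(Zn) = 0.1387 / 2 = 0.06935 mol
m = 0.06935 × 65.38 = 4.53 g

4.53 g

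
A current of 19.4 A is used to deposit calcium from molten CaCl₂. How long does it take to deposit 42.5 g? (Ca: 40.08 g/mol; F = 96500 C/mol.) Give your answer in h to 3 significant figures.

2.93 h

n(Ca) = 42.5 / 40.08 = 1.060 mol
Ca²⁺ + 2e⁻ → Ca, so n(e⁻) = 2 × 1.060 = 2.120 mol
Q = 2.120 × 96500 = 2.046×10^5 C
t = Q / I = 2.046×10^5 / 19.4 = 10550 s = 2.93 h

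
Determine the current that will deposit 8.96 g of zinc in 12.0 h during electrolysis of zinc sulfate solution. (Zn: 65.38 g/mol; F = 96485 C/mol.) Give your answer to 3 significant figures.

n(Zn) = 8.96 / 65.38 = 0.1370 mol
Zn²⁺ + 2e⁻ → Zn, so n(e⁻) = 2 × 0.1370 = 0.2740 mol
Q = 0.2740 × 96485 = 26440 C
I = Q / t = 26440 / 43200 s = 0.612 A

0.612 A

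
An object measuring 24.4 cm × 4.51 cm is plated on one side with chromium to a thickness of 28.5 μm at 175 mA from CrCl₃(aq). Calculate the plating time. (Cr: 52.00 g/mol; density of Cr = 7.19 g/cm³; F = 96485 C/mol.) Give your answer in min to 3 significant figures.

1200 min

Plated area = 24.4 × 4.51 = 110.0 cm²
Volume = 110.0 × 28.5×10⁻⁴ cm = 0.3135 cm³
m(Cr) = 0.3135 × 7.19 = 2.254 g
n(Cr) = 2.254 / 52.00 = 0.04335 mol; n(e⁻) = 3 × 0.04335 = 0.1301 mol
Q = 0.1301 × 96485 = 12550 C
t = 12550 / 0.175 = 71710 s = 1200 min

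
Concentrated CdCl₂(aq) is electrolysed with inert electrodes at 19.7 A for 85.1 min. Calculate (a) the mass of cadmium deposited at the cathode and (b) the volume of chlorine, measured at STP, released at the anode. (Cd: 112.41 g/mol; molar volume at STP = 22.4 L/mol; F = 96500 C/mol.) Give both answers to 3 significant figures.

Q = 19.7 × 5106 = 1.006×10^5 C; n(e⁻) = 1.006×10^5 / 96500 = 1.042 mol
Cathode: Cd²⁺ + 2e⁻ → Cd → n(Cd) = 1.042/2 = 0.5210 mol → 58.6 g
Anode: 2Cl⁻ → Cl₂ + 2e⁻ → n(Cl₂) = 1.042/2 = 0.5210 mol → 11.7 L

58.6 g Cd; 11.7 L Cl₂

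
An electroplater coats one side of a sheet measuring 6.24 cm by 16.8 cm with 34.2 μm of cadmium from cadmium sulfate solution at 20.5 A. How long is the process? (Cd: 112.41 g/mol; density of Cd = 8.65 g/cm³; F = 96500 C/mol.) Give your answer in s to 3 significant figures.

260 s

Plated area = 6.24 × 16.8 = 104.8 cm²
Volume = 104.8 × 34.2×10⁻⁴ cm = 0.3584 cm³
m(Cd) = 0.3584 × 8.65 = 3.100 g
n(Cd) = 3.100 / 112.41 = 0.02758 mol; n(e⁻) = 2 × 0.02758 = 0.05516 mol
Q = 0.05516 × 96500 = 5323 C
t = 5323 / 20.5 = 259.7 s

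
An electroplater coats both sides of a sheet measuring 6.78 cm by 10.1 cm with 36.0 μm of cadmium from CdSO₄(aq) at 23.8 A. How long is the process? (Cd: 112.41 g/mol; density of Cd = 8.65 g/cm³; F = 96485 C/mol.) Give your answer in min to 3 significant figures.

5.13 min

Plated area = 2 × 6.78 × 10.1 = 137.0 cm²
Volume = 137.0 × 36.0×10⁻⁴ cm = 0.4932 cm³
m(Cd) = 0.4932 × 8.65 = 4.266 g
n(Cd) = 4.266 / 112.41 = 0.03795 mol; n(e⁻) = 2 × 0.03795 = 0.07590 mol
Q = 0.07590 × 96485 = 7323 C
t = 7323 / 23.8 = 307.7 s = 5.13 min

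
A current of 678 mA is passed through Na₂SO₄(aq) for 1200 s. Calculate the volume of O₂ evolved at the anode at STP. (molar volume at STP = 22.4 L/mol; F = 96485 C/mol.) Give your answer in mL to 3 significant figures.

Q = It = 0.678 × 1200 = 813.6 C
n(e⁻) = Q/F = 813.6/96485 = 0.008432 mol
2H₂O → O₂ + 4H⁺ + 4e⁻, so n(O₂) = 0.008432 / 4 = 0.002108 mol
V = 0.002108 × 22.4 = 0.04722 L
= 47.2 mL

47.2 mL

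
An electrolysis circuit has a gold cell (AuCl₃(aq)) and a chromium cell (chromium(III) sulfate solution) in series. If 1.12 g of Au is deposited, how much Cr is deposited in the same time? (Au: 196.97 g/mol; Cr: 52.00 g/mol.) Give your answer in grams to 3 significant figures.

n(Au) = 1.12 / 196.97 = 0.005686 mol
Au³⁺ + 3e⁻ → Au, so n(e⁻) = 3 × 0.005686 = 0.01706 mol
The cells are in series, so the same charge (and hence the same n(e⁻) = 0.01706 mol) passes through both.
Cr³⁺ + 3e⁻ → Cr, so n(Cr) = 0.01706 / 3 = 0.005687 mol
m(Cr) = 0.005687 × 52.00 = 0.296 g

0.296 g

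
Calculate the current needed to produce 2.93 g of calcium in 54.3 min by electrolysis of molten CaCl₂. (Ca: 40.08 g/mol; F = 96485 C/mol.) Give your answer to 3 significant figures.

4.33 A

n(Ca) = 2.93 / 40.08 = 0.07310 mol
Ca²⁺ + 2e⁻ → Ca, so n(e⁻) = 2 × 0.07310 = 0.1462 mol
Q = 0.1462 × 96485 = 14110 C
I = Q / t = 14110 / 3258 s = 4.33 A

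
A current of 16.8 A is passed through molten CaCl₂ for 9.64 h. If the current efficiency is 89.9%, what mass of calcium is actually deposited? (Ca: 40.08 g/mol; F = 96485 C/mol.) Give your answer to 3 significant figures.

Q = 16.8 × 34704 = 5.830×10^5 C
n(e⁻) = 5.830×10^5 / 96485 = 6.042 mol
Ca²⁺ + 2e⁻ → Ca, so theoretical m(Ca) = 3.021 × 40.08 = 121.1 g
Actual mass = 89.9% × 121.1 = 109 g

109 g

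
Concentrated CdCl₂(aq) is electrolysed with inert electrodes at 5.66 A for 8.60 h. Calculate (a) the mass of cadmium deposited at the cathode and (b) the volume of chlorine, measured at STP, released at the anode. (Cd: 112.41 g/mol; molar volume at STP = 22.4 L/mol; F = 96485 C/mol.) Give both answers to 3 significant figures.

102 g Cd; 20.3 L Cl₂

Q = 5.66 × 30960 = 1.752×10^5 C; n(e⁻) = 1.752×10^5 / 96485 = 1.816 mol
Cathode: Cd²⁺ + 2e⁻ → Cd → n(Cd) = 1.816/2 = 0.9080 mol → 102 g
Anode: 2Cl⁻ → Cl₂ + 2e⁻ → n(Cl₂) = 1.816/2 = 0.9080 mol → 20.3 L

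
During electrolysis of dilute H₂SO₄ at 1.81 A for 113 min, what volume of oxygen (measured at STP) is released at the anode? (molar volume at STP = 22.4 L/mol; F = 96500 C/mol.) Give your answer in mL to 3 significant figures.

712 mL

Q = 1.81 A × 6780 s = 12270 C
n(e⁻) = 12270 / 96500 = 0.1272 mol
2H₂O → O₂ + 4H⁺ + 4e⁻, so n(O₂) = 0.1272 / 4 = 0.03180 mol
V = 0.03180 × 22.4 = 0.7123 L
= 712 mL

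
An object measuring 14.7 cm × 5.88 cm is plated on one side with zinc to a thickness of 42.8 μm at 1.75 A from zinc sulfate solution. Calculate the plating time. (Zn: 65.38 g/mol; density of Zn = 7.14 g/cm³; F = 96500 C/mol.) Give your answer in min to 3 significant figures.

Plated area = 14.7 × 5.88 = 86.44 cm²
Volume = 86.44 × 42.8×10⁻⁴ cm = 0.3700 cm³
m(Zn) = 0.3700 × 7.14 = 2.642 g
n(Zn) = 2.642 / 65.38 = 0.04041 mol; n(e⁻) = 2 × 0.04041 = 0.08082 mol
Q = 0.08082 × 96500 = 7799 C
t = 7799 / 1.75 = 4457 s = 74.3 min

74.3 min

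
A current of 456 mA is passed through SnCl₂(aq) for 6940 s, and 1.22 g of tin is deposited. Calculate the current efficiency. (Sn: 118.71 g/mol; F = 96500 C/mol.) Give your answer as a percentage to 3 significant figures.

62.7%

Q = 0.456 × 6940 = 3165 C
n(e⁻) = 3165 / 96500 = 0.03280 mol
Sn²⁺ + 2e⁻ → Sn, so theoretical n(Sn) = 0.01640 mol → 1.947 g
Efficiency = 1.22 / 1.947 = 0.6266 = 62.7%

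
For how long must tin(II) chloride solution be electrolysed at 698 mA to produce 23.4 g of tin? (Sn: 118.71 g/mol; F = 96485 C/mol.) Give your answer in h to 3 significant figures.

15.1 h

n(Sn) = 23.4 / 118.71 = 0.1971 mol
Sn²⁺ + 2e⁻ → Sn, so n(e⁻) = 2 × 0.1971 = 0.3942 mol
Q = 0.3942 × 96485 = 38030 C
t = Q / I = 38030 / 0.698 = 54480 s = 15.1 h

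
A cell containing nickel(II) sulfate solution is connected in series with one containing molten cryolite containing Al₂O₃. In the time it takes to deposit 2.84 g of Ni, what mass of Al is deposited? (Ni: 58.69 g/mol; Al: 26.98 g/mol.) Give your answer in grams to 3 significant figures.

n(Ni) = 2.84 / 58.69 = 0.04839 mol
Ni²⁺ + 2e⁻ → Ni, so n(e⁻) = 2 × 0.04839 = 0.09678 mol
Since the cells are in series, n(e⁻) in the Al cell is also 0.09678 mol.
Al³⁺ + 3e⁻ → Al, so n(Al) = 0.09678 / 3 = 0.03226 mol
m(Al) = 0.03226 × 26.98 = 0.870 g

0.870 g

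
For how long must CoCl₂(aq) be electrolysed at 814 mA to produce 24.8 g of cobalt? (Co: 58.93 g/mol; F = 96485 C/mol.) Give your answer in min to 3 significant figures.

n(Co) = 24.8 / 58.93 = 0.4208 mol
Co²⁺ + 2e⁻ → Co, so n(e⁻) = 2 × 0.4208 = 0.8416 mol
Q = 0.8416 × 96485 = 81200 C
t = Q / I = 81200 / 0.814 = 99750 s = 1660 min

1660 min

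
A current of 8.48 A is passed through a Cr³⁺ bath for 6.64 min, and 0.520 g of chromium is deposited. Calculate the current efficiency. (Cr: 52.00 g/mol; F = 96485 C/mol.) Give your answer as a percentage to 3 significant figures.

85.7%

Q = 8.48 × 398.4 = 3378 C
n(e⁻) = 3378 / 96485 = 0.03501 mol
Cr³⁺ + 3e⁻ → Cr, so theoretical n(Cr) = 0.01167 mol → 0.6068 g
Efficiency = 0.520 / 0.6068 = 0.8570 = 85.7%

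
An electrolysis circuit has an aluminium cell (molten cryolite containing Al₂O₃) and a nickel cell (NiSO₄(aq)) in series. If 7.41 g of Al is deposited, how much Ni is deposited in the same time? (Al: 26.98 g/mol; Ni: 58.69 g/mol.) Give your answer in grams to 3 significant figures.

n(Al) = 7.41 / 26.98 = 0.2746 mol
Al³⁺ + 3e⁻ → Al, so n(e⁻) = 3 × 0.2746 = 0.8238 mol
In series, the same 0.8238 mol of electrons flows through the second cell.
Ni²⁺ + 2e⁻ → Ni, so n(Ni) = 0.8238 / 2 = 0.4119 mol
m(Ni) = 0.4119 × 58.69 = 24.2 g

24.2 g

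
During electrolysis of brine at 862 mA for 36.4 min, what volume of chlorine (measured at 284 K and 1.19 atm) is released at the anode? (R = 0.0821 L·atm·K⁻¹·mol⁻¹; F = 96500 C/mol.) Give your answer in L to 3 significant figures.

0.191 L

Q = It = 0.862 × 2184 = 1883 C
n(e⁻) = Q/F = 1883/96500 = 0.01951 mol
2Cl⁻ → Cl₂ + 2e⁻, so n(Cl₂) = 0.01951 / 2 = 0.009755 mol
V = nRT/P = 0.009755 × 0.0821 × 284 / 1.19 = 0.1911 L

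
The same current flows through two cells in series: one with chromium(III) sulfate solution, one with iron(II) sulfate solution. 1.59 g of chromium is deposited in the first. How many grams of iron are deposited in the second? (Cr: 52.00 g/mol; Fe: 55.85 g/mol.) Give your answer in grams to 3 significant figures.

n(Cr) = 1.59 / 52.00 = 0.03058 mol
Cr³⁺ + 3e⁻ → Cr, so n(e⁻) = 3 × 0.03058 = 0.09174 mol
Same current for the same time ⇒ same n(e⁻) = 0.09174 mol in both cells.
Fe²⁺ + 2e⁻ → Fe, so n(Fe) = 0.09174 / 2 = 0.04587 mol
m(Fe) = 0.04587 × 55.85 = 2.56 g

2.56 g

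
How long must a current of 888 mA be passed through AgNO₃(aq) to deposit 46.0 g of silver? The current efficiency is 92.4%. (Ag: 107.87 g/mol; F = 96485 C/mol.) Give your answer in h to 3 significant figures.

13.9 h

n(Ag) = 46.0 / 107.87 = 0.4264 mol
Ag⁺ + e⁻ → Ag, so n(e⁻) = 0.4264 mol
Q = 0.4264 × 96485 / 0.924 = 44530 C
t = Q / I = 44530 / 0.888 = 50150 s = 13.9 h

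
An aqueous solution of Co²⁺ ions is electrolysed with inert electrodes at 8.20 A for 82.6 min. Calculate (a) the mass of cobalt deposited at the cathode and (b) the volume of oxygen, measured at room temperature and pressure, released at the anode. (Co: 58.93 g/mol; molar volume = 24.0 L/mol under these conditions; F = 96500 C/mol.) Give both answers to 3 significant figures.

12.4 g Co; 2.53 L O₂

Q = 8.20 × 4956 = 40640 C; n(e⁻) = 40640 / 96500 = 0.4211 mol
Cathode: Co²⁺ + 2e⁻ → Co → n(Co) = 0.4211/2 = 0.2106 mol → 12.4 g
Anode: 2H₂O → O₂ + 4H⁺ + 4e⁻ → n(O₂) = 0.4211/4 = 0.1053 mol → 2.53 L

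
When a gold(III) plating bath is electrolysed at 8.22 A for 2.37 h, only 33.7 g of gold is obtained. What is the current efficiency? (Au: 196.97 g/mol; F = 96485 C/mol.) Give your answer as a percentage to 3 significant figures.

70.6%

Q = 8.22 × 8532 = 70130 C
n(e⁻) = 70130 / 96485 = 0.7268 mol
Au³⁺ + 3e⁻ → Au, so theoretical n(Au) = 0.2423 mol → 47.73 g
Efficiency = 33.7 / 47.73 = 0.7061 = 70.6%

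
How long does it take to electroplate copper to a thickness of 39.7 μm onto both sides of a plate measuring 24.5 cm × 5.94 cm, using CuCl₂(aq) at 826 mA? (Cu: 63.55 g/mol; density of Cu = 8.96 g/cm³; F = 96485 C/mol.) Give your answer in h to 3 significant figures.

Plated area = 2 × 24.5 × 5.94 = 291.1 cm²
Volume = 291.1 × 39.7×10⁻⁴ cm = 1.156 cm³
m(Cu) = 1.156 × 8.96 = 10.36 g
n(Cu) = 10.36 / 63.55 = 0.1630 mol; n(e⁻) = 2 × 0.1630 = 0.3260 mol
Q = 0.3260 × 96485 = 31450 C
t = 31450 / 0.826 = 38080 s = 10.6 h

10.6 h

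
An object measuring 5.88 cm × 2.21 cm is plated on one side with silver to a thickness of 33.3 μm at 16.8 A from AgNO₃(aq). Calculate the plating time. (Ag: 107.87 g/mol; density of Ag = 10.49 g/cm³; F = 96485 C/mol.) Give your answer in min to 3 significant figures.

0.403 min

Plated area = 5.88 × 2.21 = 12.99 cm²
Volume = 12.99 × 33.3×10⁻⁴ cm = 0.04326 cm³
m(Ag) = 0.04326 × 10.49 = 0.4538 g
n(Ag) = 0.4538 / 107.87 = 0.004207 mol; n(e⁻) = 0.004207 mol
Q = 0.004207 × 96485 = 405.9 C
t = 405.9 / 16.8 = 24.16 s = 0.403 min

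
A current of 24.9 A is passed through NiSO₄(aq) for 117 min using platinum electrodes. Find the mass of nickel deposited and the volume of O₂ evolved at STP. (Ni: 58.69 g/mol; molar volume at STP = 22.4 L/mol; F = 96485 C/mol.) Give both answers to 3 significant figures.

Q = 24.9 × 7020 = 1.748×10^5 C; n(e⁻) = 1.748×10^5 / 96485 = 1.812 mol
Cathode: Ni²⁺ + 2e⁻ → Ni → n(Ni) = 1.812/2 = 0.9060 mol → 53.2 g
Anode: 2H₂O → O₂ + 4H⁺ + 4e⁻ → n(O₂) = 1.812/4 = 0.4530 mol → 10.1 L

53.2 g Ni; 10.1 L O₂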